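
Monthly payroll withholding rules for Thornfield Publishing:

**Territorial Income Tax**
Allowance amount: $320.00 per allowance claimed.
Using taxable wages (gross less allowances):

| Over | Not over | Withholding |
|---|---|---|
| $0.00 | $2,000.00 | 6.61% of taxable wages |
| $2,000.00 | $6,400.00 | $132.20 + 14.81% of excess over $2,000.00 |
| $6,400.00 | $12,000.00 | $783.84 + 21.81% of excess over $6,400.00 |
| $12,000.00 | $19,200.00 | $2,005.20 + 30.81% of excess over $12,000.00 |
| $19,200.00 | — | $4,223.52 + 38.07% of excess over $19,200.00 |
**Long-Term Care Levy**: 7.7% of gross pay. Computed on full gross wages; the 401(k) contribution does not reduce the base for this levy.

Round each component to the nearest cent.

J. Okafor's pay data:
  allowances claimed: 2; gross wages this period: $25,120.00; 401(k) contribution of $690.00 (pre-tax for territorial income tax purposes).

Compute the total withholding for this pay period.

Territorial Income Tax: taxable = $25,120.00 − $690.00 − 2×$320.00 = $23,790.00
  $4,223.52 + 38.07% × ($23,790.00 − $19,200.00) = $4,223.52 + 38.07% × $4,590.00 = $5,970.93
Long-Term Care Levy: 7.7% × $25,120.00 = $1,934.24
Total: $5,970.93 + $1,934.24 = $7,905.17

$7,905.17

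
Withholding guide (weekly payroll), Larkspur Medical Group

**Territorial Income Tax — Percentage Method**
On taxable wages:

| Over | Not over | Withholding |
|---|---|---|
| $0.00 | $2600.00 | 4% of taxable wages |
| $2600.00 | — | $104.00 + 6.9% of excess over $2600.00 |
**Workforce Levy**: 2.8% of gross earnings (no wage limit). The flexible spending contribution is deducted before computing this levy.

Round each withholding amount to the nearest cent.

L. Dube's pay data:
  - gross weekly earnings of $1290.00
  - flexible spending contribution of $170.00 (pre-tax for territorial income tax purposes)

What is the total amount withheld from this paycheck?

Territorial Income Tax: taxable = $1290.00 − $170.00 = $1120.00
  4% × $1120.00 = $44.80
Workforce Levy: 2.8% × $1120.00 = $31.36
Total: $44.80 + $31.36 = $76.16

$76.16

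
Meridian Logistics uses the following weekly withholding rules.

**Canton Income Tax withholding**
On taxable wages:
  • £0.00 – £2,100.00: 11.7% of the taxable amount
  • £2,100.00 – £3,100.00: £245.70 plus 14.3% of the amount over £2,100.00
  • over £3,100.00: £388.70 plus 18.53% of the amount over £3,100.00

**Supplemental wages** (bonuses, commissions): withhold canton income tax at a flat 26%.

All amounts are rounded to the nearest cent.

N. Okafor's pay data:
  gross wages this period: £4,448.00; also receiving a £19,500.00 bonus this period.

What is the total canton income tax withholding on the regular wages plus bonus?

Canton Income Tax: taxable = £4,448.00
  £388.70 + 18.53% × (£4,448.00 − £3,100.00) = £388.70 + 18.53% × £1,348.00 = £638.48
Supplemental (26% flat on bonus): 26% × £19,500.00 = £5,070.00
Total canton income tax: £638.48 + £5,070.00 = £5,708.48

£5,708.48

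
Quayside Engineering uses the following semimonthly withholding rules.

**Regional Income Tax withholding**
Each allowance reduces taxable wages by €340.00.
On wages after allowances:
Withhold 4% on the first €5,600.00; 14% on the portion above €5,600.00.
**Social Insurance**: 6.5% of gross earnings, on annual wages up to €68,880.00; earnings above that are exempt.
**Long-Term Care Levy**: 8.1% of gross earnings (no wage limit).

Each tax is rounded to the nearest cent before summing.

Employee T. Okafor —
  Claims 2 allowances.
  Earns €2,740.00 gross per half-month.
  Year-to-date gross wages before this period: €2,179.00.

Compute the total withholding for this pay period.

€482.44

Regional Income Tax: taxable = €2,740.00 − 2×€340.00 = €2,060.00
  4% × €2,060.00 = €82.40
Social Insurance: 6.5% × €2,740.00 = €178.10
Long-Term Care Levy: 8.1% × €2,740.00 = €221.94
Total: €82.40 + €178.10 + €221.94 = €482.44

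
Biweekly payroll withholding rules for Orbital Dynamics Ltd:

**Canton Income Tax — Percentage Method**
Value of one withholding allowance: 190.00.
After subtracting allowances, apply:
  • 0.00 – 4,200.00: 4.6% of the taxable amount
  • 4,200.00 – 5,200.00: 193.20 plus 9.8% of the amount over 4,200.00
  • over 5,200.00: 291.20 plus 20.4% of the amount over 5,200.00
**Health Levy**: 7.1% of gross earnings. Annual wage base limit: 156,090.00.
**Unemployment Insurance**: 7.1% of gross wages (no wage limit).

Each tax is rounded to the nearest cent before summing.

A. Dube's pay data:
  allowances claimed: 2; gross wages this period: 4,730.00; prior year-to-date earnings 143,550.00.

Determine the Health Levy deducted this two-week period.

Health Levy: 7.1% × 4,730.00 = 335.83

335.83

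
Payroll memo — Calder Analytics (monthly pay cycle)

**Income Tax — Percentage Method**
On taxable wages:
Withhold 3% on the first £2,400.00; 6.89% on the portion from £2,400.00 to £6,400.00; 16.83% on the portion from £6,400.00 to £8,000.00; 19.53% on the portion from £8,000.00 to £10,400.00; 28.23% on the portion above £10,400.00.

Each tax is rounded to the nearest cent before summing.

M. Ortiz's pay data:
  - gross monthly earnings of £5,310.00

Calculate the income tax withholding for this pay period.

£272.50

Income Tax: taxable = £5,310.00
  £72.00 + 6.89% × (£5,310.00 − £2,400.00) = £72.00 + 6.89% × £2,910.00 = £272.50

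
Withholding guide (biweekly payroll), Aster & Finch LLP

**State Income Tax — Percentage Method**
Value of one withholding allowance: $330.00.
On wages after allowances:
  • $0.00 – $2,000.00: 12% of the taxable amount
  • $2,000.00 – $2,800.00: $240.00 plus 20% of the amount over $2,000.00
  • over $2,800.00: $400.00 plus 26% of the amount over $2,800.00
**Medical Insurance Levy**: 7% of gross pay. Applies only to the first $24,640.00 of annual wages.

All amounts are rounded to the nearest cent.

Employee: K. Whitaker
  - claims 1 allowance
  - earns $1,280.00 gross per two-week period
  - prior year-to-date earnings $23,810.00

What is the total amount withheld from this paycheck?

State Income Tax: taxable = $1,280.00 − 1×$330.00 = $950.00
  12% × $950.00 = $114.00
Medical Insurance Levy: cap $24,640.00 − YTD $23,810.00 = $830.00 subject; 7% × $830.00 = $58.10
Total: $114.00 + $58.10 = $172.10

$172.10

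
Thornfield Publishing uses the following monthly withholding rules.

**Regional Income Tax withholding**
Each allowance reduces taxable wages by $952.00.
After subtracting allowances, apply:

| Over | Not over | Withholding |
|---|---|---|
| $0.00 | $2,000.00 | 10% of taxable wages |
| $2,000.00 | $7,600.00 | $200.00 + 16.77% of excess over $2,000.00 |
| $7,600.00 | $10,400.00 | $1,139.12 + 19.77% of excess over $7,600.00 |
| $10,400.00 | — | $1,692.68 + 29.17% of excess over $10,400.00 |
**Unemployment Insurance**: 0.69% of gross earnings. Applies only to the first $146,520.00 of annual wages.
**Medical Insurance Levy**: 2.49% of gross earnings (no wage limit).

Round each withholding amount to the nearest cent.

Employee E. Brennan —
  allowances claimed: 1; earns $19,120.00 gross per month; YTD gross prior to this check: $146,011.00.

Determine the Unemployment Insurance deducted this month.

$3.51

Unemployment Insurance: cap $146,520.00 − YTD $146,011.00 = $509.00 subject; 0.69% × $509.00 = $3.51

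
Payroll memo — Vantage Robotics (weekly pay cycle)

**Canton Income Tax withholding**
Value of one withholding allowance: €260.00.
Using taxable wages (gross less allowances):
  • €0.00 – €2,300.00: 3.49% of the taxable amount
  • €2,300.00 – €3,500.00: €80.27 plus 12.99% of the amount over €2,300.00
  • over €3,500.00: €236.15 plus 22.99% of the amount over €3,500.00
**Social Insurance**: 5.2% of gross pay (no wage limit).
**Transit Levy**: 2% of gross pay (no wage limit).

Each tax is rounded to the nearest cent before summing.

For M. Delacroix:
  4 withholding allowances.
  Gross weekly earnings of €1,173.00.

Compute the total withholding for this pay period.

€89.10

Canton Income Tax: taxable = €1,173.00 − 4×€260.00 = €133.00
  3.49% × €133.00 = €4.64
Social Insurance: 5.2% × €1,173.00 = €61.00
Transit Levy: 2% × €1,173.00 = €23.46
Total: €4.64 + €61.00 + €23.46 = €89.10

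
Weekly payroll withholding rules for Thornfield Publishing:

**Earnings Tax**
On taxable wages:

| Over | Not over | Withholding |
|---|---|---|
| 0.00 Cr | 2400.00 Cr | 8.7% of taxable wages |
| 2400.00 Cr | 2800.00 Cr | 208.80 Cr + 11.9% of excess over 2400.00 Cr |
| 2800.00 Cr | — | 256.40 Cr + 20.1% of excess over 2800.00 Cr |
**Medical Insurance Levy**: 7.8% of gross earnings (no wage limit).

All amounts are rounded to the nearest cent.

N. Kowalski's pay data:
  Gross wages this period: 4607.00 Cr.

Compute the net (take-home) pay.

3628.04 Cr

Earnings Tax: taxable = 4607.00 Cr
  256.40 Cr + 20.1% × (4607.00 Cr − 2800.00 Cr) = 256.40 Cr + 20.1% × 1807.00 Cr = 619.61 Cr
Medical Insurance Levy: 7.8% × 4607.00 Cr = 359.35 Cr
Total withheld: 619.61 Cr + 359.35 Cr = 978.96 Cr
Net pay: 4607.00 Cr − 978.96 Cr = 3628.04 Cr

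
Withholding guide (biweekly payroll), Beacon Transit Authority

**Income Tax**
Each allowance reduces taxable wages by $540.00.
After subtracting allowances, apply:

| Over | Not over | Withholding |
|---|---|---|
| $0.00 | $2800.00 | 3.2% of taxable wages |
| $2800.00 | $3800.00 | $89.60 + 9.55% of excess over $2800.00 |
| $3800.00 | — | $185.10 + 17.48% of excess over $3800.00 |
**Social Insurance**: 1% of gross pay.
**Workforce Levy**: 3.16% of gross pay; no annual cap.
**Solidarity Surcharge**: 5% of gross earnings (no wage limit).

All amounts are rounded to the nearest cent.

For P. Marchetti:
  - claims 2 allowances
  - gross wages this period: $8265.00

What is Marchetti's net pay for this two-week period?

Income Tax: taxable = $8265.00 − 2×$540.00 = $7185.00
  $185.10 + 17.48% × ($7185.00 − $3800.00) = $185.10 + 17.48% × $3385.00 = $776.80
Social Insurance: 1% × $8265.00 = $82.65
Workforce Levy: 3.16% × $8265.00 = $261.17
Solidarity Surcharge: 5% × $8265.00 = $413.25
Total withheld: $776.80 + $82.65 + $261.17 + $413.25 = $1533.87
Net pay: $8265.00 − $1533.87 = $6731.13

$6731.13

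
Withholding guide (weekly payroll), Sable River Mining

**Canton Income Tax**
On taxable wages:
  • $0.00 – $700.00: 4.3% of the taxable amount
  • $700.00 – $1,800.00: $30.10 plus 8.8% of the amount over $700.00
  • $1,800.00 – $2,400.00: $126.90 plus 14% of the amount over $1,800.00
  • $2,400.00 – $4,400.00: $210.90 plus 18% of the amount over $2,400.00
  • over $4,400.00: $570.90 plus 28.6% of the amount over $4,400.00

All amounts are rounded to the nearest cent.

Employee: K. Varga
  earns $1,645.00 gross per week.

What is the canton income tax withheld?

$113.26

Canton Income Tax: taxable = $1,645.00
  $30.10 + 8.8% × ($1,645.00 − $700.00) = $30.10 + 8.8% × $945.00 = $113.26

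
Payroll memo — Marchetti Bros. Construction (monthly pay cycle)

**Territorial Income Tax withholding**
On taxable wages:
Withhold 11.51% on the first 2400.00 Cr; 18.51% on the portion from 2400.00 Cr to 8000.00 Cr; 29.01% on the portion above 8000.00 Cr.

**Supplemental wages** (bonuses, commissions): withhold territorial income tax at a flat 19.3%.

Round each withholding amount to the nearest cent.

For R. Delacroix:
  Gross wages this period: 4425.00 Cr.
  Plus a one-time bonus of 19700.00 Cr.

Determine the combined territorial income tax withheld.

Territorial Income Tax: taxable = 4425.00 Cr
  276.24 Cr + 18.51% × (4425.00 Cr − 2400.00 Cr) = 276.24 Cr + 18.51% × 2025.00 Cr = 651.07 Cr
Supplemental (19.3% flat on bonus): 19.3% × 19700.00 Cr = 3802.10 Cr
Total territorial income tax: 651.07 Cr + 3802.10 Cr = 4453.17 Cr

4453.17 Cr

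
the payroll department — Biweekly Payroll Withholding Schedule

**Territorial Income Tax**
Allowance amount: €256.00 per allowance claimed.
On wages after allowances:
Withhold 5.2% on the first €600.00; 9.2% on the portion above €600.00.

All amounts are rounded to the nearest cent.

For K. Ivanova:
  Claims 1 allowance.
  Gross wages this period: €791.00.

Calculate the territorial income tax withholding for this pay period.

Territorial Income Tax: taxable = €791.00 − 1×€256.00 = €535.00
  5.2% × €535.00 = €27.82

€27.82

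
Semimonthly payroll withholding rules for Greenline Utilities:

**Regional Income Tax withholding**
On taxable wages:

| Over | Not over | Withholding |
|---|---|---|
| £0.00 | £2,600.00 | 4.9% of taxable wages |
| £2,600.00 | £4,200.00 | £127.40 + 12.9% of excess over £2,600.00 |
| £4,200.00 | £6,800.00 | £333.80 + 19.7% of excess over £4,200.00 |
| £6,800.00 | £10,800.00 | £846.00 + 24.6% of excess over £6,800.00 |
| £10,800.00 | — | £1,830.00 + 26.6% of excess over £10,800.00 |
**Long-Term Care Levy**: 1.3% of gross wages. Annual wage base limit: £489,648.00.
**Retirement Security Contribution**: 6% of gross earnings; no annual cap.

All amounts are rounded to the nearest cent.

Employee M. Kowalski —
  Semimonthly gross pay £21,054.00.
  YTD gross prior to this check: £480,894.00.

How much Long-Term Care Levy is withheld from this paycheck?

Long-Term Care Levy: cap £489,648.00 − YTD £480,894.00 = £8,754.00 subject; 1.3% × £8,754.00 = £113.80

£113.80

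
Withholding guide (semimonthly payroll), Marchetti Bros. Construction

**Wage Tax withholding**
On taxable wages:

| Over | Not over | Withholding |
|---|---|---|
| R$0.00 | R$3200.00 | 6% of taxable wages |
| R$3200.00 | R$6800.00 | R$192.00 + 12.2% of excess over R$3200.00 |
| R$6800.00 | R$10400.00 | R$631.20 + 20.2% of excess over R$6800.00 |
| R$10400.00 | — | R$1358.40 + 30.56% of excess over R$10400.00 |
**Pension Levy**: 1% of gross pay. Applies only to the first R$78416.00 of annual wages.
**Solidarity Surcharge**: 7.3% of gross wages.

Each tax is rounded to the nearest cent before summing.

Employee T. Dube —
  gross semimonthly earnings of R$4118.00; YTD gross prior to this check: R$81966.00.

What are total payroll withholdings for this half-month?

R$604.61

Wage Tax: taxable = R$4118.00
  R$192.00 + 12.2% × (R$4118.00 − R$3200.00) = R$192.00 + 12.2% × R$918.00 = R$304.00
Pension Levy: YTD R$81966.00 ≥ cap R$78416.00 → R$0.00
Solidarity Surcharge: 7.3% × R$4118.00 = R$300.61
Total: R$304.00 + R$0.00 + R$300.61 = R$604.61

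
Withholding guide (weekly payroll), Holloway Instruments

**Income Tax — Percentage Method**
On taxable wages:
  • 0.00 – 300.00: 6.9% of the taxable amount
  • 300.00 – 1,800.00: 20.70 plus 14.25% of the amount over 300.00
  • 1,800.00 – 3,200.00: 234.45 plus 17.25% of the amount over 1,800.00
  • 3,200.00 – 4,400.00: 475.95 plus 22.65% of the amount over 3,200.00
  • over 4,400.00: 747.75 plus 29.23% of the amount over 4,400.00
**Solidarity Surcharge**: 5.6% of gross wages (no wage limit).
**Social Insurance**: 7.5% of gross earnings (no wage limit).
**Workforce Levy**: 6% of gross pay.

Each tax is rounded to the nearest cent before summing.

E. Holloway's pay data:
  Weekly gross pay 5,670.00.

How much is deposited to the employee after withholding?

3,468.06

Income Tax: taxable = 5,670.00
  747.75 + 29.23% × (5,670.00 − 4,400.00) = 747.75 + 29.23% × 1,270.00 = 1,118.97
Solidarity Surcharge: 5.6% × 5,670.00 = 317.52
Social Insurance: 7.5% × 5,670.00 = 425.25
Workforce Levy: 6% × 5,670.00 = 340.20
Total withheld: 1,118.97 + 317.52 + 425.25 + 340.20 = 2,201.94
Net pay: 5,670.00 − 2,201.94 = 3,468.06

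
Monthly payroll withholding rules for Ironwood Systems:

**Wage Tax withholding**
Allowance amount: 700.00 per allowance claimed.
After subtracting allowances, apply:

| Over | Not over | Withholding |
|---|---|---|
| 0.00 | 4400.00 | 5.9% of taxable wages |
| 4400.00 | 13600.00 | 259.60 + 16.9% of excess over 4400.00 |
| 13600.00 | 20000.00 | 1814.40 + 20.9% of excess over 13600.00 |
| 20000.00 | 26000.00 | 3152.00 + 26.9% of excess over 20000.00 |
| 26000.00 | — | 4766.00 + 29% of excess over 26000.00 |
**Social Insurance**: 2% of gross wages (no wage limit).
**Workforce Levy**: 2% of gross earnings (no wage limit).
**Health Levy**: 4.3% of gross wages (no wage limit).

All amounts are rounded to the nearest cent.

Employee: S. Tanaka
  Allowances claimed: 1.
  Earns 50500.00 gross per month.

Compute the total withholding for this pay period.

Wage Tax: taxable = 50500.00 − 1×700.00 = 49800.00
  4766.00 + 29% × (49800.00 − 26000.00) = 4766.00 + 29% × 23800.00 = 11668.00
Social Insurance: 2% × 50500.00 = 1010.00
Workforce Levy: 2% × 50500.00 = 1010.00
Health Levy: 4.3% × 50500.00 = 2171.50
Total: 11668.00 + 1010.00 + 1010.00 + 2171.50 = 15859.50

15859.50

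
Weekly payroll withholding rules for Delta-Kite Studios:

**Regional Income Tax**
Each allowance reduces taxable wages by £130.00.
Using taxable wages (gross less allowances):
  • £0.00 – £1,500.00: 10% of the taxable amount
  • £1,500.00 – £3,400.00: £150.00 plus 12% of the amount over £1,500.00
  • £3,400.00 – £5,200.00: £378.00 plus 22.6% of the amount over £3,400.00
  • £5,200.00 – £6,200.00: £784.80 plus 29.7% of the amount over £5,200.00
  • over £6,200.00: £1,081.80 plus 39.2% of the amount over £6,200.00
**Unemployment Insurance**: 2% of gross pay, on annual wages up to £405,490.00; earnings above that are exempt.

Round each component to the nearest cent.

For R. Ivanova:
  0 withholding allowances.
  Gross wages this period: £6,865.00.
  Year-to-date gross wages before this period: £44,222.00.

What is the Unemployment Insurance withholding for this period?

Unemployment Insurance: 2% × £6,865.00 = £137.30

£137.30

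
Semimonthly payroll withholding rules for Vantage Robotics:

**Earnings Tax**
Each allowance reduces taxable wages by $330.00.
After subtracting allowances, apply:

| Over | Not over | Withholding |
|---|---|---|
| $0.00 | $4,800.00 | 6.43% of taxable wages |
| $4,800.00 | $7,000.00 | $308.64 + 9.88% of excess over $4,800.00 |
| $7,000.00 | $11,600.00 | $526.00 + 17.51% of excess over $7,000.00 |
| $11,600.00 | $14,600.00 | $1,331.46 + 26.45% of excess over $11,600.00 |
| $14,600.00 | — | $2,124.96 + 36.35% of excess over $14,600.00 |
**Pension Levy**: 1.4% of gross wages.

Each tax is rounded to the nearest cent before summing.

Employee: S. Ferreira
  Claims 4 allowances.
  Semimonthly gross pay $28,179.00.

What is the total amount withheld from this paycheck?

Earnings Tax: taxable = $28,179.00 − 4×$330.00 = $26,859.00
  $2,124.96 + 36.35% × ($26,859.00 − $14,600.00) = $2,124.96 + 36.35% × $12,259.00 = $6,581.11
Pension Levy: 1.4% × $28,179.00 = $394.51
Total: $6,581.11 + $394.51 = $6,975.62

$6,975.62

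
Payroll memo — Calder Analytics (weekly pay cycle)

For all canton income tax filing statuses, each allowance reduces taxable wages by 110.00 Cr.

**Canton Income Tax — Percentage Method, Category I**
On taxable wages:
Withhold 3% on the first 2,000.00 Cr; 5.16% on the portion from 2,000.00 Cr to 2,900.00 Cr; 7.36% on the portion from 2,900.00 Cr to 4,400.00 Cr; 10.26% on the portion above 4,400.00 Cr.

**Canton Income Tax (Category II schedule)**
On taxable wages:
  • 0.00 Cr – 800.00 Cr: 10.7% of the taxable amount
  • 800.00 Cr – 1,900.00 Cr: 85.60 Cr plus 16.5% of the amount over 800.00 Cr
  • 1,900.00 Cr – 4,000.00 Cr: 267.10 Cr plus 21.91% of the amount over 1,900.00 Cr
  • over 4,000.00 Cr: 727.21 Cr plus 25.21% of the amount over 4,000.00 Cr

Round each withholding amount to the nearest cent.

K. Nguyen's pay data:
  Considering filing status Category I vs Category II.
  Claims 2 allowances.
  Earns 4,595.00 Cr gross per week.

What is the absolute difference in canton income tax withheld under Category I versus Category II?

606.75 Cr

Canton Income Tax (Category I): taxable = 4,595.00 Cr − 2×110.00 Cr = 4,375.00 Cr
  106.44 Cr + 7.36% × (4,375.00 Cr − 2,900.00 Cr) = 106.44 Cr + 7.36% × 1,475.00 Cr = 215.00 Cr
Canton Income Tax (Category II): taxable = 4,595.00 Cr − 2×110.00 Cr = 4,375.00 Cr
  727.21 Cr + 25.21% × (4,375.00 Cr − 4,000.00 Cr) = 727.21 Cr + 25.21% × 375.00 Cr = 821.75 Cr
Difference: |215.00 Cr − 821.75 Cr| = 606.75 Cr (higher under Category II)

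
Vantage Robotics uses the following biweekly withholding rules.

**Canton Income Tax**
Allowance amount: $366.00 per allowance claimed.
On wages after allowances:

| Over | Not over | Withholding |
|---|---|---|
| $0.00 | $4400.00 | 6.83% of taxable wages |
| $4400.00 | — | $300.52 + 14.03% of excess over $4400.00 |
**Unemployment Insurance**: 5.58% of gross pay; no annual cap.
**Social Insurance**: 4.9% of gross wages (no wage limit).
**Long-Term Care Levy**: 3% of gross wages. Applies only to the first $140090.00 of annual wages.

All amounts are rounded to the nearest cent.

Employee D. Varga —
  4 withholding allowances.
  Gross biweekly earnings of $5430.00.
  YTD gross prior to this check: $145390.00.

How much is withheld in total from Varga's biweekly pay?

Canton Income Tax: taxable = $5430.00 − 4×$366.00 = $3966.00
  6.83% × $3966.00 = $270.88
Unemployment Insurance: 5.58% × $5430.00 = $302.99
Social Insurance: 4.9% × $5430.00 = $266.07
Long-Term Care Levy: YTD $145390.00 ≥ cap $140090.00 → $0.00
Total: $270.88 + $302.99 + $266.07 + $0.00 = $839.94

$839.94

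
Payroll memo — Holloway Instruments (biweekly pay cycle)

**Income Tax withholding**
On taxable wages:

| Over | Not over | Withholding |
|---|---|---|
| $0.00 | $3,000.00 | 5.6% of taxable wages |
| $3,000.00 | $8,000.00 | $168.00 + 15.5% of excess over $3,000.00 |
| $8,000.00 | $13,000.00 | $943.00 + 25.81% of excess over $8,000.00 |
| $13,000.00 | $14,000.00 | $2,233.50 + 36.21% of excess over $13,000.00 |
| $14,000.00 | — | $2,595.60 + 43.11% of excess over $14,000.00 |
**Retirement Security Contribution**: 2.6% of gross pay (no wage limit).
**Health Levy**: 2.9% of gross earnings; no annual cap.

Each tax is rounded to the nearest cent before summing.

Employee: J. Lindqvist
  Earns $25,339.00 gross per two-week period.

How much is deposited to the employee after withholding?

$16,461.52

Income Tax: taxable = $25,339.00
  $2,595.60 + 43.11% × ($25,339.00 − $14,000.00) = $2,595.60 + 43.11% × $11,339.00 = $7,483.84
Retirement Security Contribution: 2.6% × $25,339.00 = $658.81
Health Levy: 2.9% × $25,339.00 = $734.83
Total withheld: $7,483.84 + $658.81 + $734.83 = $8,877.48
Net pay: $25,339.00 − $8,877.48 = $16,461.52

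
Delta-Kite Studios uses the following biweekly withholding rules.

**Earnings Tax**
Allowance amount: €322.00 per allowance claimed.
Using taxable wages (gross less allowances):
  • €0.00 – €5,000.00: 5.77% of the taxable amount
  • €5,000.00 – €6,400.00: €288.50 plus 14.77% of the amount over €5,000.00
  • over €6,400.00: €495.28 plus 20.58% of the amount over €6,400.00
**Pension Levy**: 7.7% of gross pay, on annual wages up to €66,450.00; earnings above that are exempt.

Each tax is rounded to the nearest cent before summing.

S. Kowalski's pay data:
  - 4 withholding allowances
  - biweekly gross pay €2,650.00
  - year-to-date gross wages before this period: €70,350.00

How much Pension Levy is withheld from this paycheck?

Pension Levy: YTD €70,350.00 ≥ cap €66,450.00 → €0.00

€0.00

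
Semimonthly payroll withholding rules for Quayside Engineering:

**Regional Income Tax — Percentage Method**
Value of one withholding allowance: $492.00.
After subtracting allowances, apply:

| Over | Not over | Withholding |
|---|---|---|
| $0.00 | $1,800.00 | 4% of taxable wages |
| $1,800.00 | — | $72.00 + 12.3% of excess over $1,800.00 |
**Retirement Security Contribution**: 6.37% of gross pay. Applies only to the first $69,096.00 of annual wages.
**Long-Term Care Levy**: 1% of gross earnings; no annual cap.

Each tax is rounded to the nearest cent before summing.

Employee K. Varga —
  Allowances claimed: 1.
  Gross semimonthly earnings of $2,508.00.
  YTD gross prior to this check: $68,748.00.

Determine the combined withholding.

$145.82

Regional Income Tax: taxable = $2,508.00 − 1×$492.00 = $2,016.00
  $72.00 + 12.3% × ($2,016.00 − $1,800.00) = $72.00 + 12.3% × $216.00 = $98.57
Retirement Security Contribution: cap $69,096.00 − YTD $68,748.00 = $348.00 subject; 6.37% × $348.00 = $22.17
Long-Term Care Levy: 1% × $2,508.00 = $25.08
Total: $98.57 + $22.17 + $25.08 = $145.82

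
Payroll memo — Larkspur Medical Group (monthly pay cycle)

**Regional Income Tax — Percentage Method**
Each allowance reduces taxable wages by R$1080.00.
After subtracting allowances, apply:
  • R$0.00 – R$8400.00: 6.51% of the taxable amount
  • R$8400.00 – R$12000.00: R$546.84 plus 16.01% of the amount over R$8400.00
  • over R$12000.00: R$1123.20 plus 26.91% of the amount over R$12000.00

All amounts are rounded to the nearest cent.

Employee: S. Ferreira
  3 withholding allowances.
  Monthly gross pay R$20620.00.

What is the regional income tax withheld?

R$2570.96

Regional Income Tax: taxable = R$20620.00 − 3×R$1080.00 = R$17380.00
  R$1123.20 + 26.91% × (R$17380.00 − R$12000.00) = R$1123.20 + 26.91% × R$5380.00 = R$2570.96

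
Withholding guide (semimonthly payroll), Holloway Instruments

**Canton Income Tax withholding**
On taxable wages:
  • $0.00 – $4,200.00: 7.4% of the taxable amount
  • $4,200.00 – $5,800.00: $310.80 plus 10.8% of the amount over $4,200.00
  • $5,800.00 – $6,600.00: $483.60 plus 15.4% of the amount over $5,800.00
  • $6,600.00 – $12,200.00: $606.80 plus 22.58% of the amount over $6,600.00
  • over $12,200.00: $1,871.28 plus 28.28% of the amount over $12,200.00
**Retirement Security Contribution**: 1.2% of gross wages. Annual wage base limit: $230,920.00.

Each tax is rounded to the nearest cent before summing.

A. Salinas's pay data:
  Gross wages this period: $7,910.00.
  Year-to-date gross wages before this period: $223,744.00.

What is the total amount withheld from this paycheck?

Canton Income Tax: taxable = $7,910.00
  $606.80 + 22.58% × ($7,910.00 − $6,600.00) = $606.80 + 22.58% × $1,310.00 = $902.60
Retirement Security Contribution: cap $230,920.00 − YTD $223,744.00 = $7,176.00 subject; 1.2% × $7,176.00 = $86.11
Total: $902.60 + $86.11 = $988.71

$988.71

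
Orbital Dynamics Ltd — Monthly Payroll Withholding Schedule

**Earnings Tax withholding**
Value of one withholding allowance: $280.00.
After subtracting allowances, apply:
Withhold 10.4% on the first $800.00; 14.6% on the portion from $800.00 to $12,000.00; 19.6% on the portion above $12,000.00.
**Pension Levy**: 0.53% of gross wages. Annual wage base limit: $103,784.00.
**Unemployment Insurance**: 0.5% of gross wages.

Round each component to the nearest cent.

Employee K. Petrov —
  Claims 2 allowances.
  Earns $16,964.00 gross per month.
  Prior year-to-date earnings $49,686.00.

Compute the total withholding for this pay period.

Earnings Tax: taxable = $16,964.00 − 2×$280.00 = $16,404.00
  $1,718.40 + 19.6% × ($16,404.00 − $12,000.00) = $1,718.40 + 19.6% × $4,404.00 = $2,581.58
Pension Levy: 0.53% × $16,964.00 = $89.91
Unemployment Insurance: 0.5% × $16,964.00 = $84.82
Total: $2,581.58 + $89.91 + $84.82 = $2,756.31

$2,756.31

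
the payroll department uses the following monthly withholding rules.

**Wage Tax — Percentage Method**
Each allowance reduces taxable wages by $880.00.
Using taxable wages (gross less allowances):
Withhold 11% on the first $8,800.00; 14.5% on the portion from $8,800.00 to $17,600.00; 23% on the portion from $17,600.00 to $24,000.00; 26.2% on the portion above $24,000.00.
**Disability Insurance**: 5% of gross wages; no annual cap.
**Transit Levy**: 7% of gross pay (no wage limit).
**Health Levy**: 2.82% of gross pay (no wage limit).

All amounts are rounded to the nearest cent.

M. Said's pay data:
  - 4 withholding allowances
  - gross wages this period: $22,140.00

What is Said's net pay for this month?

Wage Tax: taxable = $22,140.00 − 4×$880.00 = $18,620.00
  $2,244.00 + 23% × ($18,620.00 − $17,600.00) = $2,244.00 + 23% × $1,020.00 = $2,478.60
Disability Insurance: 5% × $22,140.00 = $1,107.00
Transit Levy: 7% × $22,140.00 = $1,549.80
Health Levy: 2.82% × $22,140.00 = $624.35
Total withheld: $2,478.60 + $1,107.00 + $1,549.80 + $624.35 = $5,759.75
Net pay: $22,140.00 − $5,759.75 = $16,380.25

$16,380.25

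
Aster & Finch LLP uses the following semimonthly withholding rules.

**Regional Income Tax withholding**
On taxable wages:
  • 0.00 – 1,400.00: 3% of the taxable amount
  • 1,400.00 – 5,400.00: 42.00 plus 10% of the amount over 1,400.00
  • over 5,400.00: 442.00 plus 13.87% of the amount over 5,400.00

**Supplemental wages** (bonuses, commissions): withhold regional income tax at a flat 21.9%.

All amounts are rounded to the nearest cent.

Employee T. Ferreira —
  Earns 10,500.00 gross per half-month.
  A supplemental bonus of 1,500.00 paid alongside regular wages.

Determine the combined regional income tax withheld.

1,477.87

Regional Income Tax: taxable = 10,500.00
  442.00 + 13.87% × (10,500.00 − 5,400.00) = 442.00 + 13.87% × 5,100.00 = 1,149.37
Supplemental (21.9% flat on bonus): 21.9% × 1,500.00 = 328.50
Total regional income tax: 1,149.37 + 328.50 = 1,477.87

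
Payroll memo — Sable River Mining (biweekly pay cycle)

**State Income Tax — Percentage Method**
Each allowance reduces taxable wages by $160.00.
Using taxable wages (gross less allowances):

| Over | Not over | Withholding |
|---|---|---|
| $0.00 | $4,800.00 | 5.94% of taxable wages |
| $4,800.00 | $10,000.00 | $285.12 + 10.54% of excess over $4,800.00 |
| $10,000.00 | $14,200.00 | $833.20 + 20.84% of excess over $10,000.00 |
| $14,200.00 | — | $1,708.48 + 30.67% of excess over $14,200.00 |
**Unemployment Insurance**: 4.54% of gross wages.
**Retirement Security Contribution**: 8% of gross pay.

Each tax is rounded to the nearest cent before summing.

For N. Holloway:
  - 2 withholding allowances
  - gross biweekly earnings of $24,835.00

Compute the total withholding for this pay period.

$7,986.40

State Income Tax: taxable = $24,835.00 − 2×$160.00 = $24,515.00
  $1,708.48 + 30.67% × ($24,515.00 − $14,200.00) = $1,708.48 + 30.67% × $10,315.00 = $4,872.09
Unemployment Insurance: 4.54% × $24,835.00 = $1,127.51
Retirement Security Contribution: 8% × $24,835.00 = $1,986.80
Total: $4,872.09 + $1,127.51 + $1,986.80 = $7,986.40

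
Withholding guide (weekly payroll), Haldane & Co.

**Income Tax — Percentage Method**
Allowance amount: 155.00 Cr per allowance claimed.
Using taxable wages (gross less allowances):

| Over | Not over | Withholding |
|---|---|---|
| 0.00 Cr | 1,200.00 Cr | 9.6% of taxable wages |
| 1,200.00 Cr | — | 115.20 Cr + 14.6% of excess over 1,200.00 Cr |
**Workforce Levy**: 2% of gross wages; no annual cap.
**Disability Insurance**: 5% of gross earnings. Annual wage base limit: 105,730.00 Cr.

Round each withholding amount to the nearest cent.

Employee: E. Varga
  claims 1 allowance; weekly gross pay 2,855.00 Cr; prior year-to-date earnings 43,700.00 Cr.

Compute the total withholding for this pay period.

534.05 Cr

Income Tax: taxable = 2,855.00 Cr − 1×155.00 Cr = 2,700.00 Cr
  115.20 Cr + 14.6% × (2,700.00 Cr − 1,200.00 Cr) = 115.20 Cr + 14.6% × 1,500.00 Cr = 334.20 Cr
Workforce Levy: 2% × 2,855.00 Cr = 57.10 Cr
Disability Insurance: 5% × 2,855.00 Cr = 142.75 Cr
Total: 334.20 Cr + 57.10 Cr + 142.75 Cr = 534.05 Cr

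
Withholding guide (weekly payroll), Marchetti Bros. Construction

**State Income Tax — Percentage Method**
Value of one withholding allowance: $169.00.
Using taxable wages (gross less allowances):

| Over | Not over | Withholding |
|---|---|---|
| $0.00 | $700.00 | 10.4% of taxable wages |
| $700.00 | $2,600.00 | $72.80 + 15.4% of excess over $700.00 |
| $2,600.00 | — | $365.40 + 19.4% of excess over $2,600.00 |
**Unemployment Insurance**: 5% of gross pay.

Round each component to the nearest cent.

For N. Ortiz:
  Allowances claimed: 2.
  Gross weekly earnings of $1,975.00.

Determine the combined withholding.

$315.85

State Income Tax: taxable = $1,975.00 − 2×$169.00 = $1,637.00
  $72.80 + 15.4% × ($1,637.00 − $700.00) = $72.80 + 15.4% × $937.00 = $217.10
Unemployment Insurance: 5% × $1,975.00 = $98.75
Total: $217.10 + $98.75 = $315.85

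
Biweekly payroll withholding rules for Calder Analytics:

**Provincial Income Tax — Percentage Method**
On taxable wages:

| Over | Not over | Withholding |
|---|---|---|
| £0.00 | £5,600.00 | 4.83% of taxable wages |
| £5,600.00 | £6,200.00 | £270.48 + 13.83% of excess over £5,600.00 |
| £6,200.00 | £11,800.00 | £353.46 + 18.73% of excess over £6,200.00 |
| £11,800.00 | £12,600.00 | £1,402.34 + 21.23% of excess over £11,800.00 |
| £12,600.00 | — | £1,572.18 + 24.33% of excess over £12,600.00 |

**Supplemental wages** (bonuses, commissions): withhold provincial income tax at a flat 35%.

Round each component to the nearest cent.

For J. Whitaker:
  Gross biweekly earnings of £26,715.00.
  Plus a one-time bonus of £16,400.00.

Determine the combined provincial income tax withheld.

£10,746.36

Provincial Income Tax: taxable = £26,715.00
  £1,572.18 + 24.33% × (£26,715.00 − £12,600.00) = £1,572.18 + 24.33% × £14,115.00 = £5,006.36
Supplemental (35% flat on bonus): 35% × £16,400.00 = £5,740.00
Total provincial income tax: £5,006.36 + £5,740.00 = £10,746.36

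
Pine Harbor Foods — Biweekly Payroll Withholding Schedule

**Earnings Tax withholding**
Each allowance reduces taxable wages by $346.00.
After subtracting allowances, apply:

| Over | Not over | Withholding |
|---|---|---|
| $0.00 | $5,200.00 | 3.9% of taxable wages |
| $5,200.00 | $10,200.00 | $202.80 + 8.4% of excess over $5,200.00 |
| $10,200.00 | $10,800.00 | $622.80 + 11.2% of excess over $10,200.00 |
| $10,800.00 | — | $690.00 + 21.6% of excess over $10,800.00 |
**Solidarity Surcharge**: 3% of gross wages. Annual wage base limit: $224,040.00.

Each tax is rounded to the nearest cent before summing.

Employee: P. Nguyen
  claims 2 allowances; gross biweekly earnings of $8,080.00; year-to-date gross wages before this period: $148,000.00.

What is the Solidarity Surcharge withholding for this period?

$242.40

Solidarity Surcharge: 3% × $8,080.00 = $242.40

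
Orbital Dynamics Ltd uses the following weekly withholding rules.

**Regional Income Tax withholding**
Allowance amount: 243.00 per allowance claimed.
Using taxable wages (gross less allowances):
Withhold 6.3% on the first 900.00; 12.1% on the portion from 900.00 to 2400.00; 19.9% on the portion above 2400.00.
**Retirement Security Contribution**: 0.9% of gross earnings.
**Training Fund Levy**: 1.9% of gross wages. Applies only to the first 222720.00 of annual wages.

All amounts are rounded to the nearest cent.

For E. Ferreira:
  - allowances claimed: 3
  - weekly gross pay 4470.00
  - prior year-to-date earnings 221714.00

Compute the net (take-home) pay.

Regional Income Tax: taxable = 4470.00 − 3×243.00 = 3741.00
  238.20 + 19.9% × (3741.00 − 2400.00) = 238.20 + 19.9% × 1341.00 = 505.06
Retirement Security Contribution: 0.9% × 4470.00 = 40.23
Training Fund Levy: cap 222720.00 − YTD 221714.00 = 1006.00 subject; 1.9% × 1006.00 = 19.11
Total withheld: 505.06 + 40.23 + 19.11 = 564.40
Net pay: 4470.00 − 564.40 = 3905.60

3905.60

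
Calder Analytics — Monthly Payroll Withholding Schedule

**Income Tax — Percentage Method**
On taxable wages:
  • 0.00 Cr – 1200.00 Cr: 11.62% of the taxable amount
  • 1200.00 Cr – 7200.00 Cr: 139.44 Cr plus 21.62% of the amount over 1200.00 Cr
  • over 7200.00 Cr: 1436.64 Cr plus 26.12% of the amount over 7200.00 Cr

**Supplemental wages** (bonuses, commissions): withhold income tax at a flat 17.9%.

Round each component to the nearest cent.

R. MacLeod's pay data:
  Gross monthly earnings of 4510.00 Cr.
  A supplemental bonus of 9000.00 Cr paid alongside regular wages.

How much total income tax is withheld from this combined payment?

Income Tax: taxable = 4510.00 Cr
  139.44 Cr + 21.62% × (4510.00 Cr − 1200.00 Cr) = 139.44 Cr + 21.62% × 3310.00 Cr = 855.06 Cr
Supplemental (17.9% flat on bonus): 17.9% × 9000.00 Cr = 1611.00 Cr
Total income tax: 855.06 Cr + 1611.00 Cr = 2466.06 Cr

2466.06 Cr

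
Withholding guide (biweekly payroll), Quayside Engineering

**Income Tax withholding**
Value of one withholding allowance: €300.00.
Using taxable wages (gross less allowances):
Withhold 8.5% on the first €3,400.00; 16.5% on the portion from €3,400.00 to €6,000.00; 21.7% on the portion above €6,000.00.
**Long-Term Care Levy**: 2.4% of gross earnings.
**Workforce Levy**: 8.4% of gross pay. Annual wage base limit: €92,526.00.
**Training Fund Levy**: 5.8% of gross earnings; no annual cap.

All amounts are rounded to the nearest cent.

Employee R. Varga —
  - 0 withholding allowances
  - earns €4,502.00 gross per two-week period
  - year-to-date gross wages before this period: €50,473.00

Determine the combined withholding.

€1,218.17

Income Tax: taxable = €4,502.00
  €289.00 + 16.5% × (€4,502.00 − €3,400.00) = €289.00 + 16.5% × €1,102.00 = €470.83
Long-Term Care Levy: 2.4% × €4,502.00 = €108.05
Workforce Levy: 8.4% × €4,502.00 = €378.17
Training Fund Levy: 5.8% × €4,502.00 = €261.12
Total: €470.83 + €108.05 + €378.17 + €261.12 = €1,218.17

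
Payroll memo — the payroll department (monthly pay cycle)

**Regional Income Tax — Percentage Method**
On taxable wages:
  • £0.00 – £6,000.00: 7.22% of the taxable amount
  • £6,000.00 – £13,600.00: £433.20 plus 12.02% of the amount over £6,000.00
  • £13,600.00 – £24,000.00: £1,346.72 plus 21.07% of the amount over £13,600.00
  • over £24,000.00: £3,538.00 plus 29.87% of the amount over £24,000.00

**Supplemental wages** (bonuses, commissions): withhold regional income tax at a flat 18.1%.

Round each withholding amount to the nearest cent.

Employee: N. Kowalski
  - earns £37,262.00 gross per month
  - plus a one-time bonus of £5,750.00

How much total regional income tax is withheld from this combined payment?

Regional Income Tax: taxable = £37,262.00
  £3,538.00 + 29.87% × (£37,262.00 − £24,000.00) = £3,538.00 + 29.87% × £13,262.00 = £7,499.36
Supplemental (18.1% flat on bonus): 18.1% × £5,750.00 = £1,040.75
Total regional income tax: £7,499.36 + £1,040.75 = £8,540.11

£8,540.11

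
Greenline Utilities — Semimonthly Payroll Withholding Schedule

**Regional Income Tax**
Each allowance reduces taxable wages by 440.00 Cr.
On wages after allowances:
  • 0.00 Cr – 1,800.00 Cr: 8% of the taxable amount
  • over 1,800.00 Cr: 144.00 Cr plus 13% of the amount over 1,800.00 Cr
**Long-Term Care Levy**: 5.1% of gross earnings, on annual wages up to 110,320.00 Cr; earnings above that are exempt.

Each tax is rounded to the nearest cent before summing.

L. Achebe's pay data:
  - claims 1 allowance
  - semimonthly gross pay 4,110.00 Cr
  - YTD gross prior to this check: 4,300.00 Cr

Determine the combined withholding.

Regional Income Tax: taxable = 4,110.00 Cr − 1×440.00 Cr = 3,670.00 Cr
  144.00 Cr + 13% × (3,670.00 Cr − 1,800.00 Cr) = 144.00 Cr + 13% × 1,870.00 Cr = 387.10 Cr
Long-Term Care Levy: 5.1% × 4,110.00 Cr = 209.61 Cr
Total: 387.10 Cr + 209.61 Cr = 596.71 Cr

596.71 Cr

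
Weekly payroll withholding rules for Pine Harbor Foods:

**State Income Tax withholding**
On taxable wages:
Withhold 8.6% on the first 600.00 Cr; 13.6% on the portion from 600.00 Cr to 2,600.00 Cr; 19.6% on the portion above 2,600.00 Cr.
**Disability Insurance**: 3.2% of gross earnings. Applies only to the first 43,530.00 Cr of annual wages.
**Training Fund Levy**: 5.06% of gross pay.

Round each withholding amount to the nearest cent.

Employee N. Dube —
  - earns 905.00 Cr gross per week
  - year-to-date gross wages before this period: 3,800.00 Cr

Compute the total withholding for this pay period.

State Income Tax: taxable = 905.00 Cr
  51.60 Cr + 13.6% × (905.00 Cr − 600.00 Cr) = 51.60 Cr + 13.6% × 305.00 Cr = 93.08 Cr
Disability Insurance: 3.2% × 905.00 Cr = 28.96 Cr
Training Fund Levy: 5.06% × 905.00 Cr = 45.79 Cr
Total: 93.08 Cr + 28.96 Cr + 45.79 Cr = 167.83 Cr

167.83 Cr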